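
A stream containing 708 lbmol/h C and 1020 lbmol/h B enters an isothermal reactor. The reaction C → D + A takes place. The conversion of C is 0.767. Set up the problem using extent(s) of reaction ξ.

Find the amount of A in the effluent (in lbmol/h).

543 lbmol/h

C reacted = 0.767 × 708 = 543 lbmol/h; ν_C = −1, so ξ = 543/1 = 543 lbmol/h.
Outlet amounts (n = n₀ + ν ξ):
  C: 708 − 1(543) = 165
  D: 0 + 1(543) = 543
  A: 0 + 1(543) = 543
  B: 1020 (inert)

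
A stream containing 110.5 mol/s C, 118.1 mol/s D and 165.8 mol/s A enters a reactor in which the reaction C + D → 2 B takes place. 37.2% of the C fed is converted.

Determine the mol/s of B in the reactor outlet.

82.2 mol/s

C reacted = 0.372 × 110.5 = 41.11 mol/s; ν_C = −1, so ξ = 41.11/1 = 41.11 mol/s.
Outlet amounts (n = n₀ + ν ξ):
  C: 110.5 − 1(41.11) = 69.39
  D: 118.1 − 1(41.11) = 76.99
  B: 0 + 2(41.11) = 82.21
  A: 165.8 (inert)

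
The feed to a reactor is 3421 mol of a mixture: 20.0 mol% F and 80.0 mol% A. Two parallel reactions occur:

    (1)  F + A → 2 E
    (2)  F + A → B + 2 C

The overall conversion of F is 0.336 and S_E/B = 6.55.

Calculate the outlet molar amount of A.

Conversion of F: F consumed = 0.336 × 684.2 = 229.9 mol = 1ξ₁ + 1ξ₂.
Selectivity: 2ξ₁ / (1ξ₂) = 6.55 → ξ₁ = 3.275 ξ₂.
Substitute: (1·3.275 + 1) ξ₂ = 229.9 → ξ₂ = 53.78 mol, ξ₁ = 176.1 mol.
Outlet amounts (n = n₀ + Σ ν·ξ):
  F: 684.2 − 1(176.1) − 1(53.78) = 454.3
  A: 2737 − 1(176.1) − 1(53.78) = 2507
  E: 0 + 2(176.1) = 352.2
  B: 0 + 1(53.78) = 53.78
  C: 0 + 2(53.78) = 107.6

2510 mol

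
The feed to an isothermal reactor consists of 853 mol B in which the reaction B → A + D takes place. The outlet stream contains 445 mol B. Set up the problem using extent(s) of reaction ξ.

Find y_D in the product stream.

For B: n = n₀ − 1ξ → 445 = 853 − 1ξ, giving ξ = 408 mol.
Outlet amounts (n = n₀ + ν ξ):
  B: 853 − 1(408) = 445
  A: 0 + 1(408) = 408
  D: 0 + 1(408) = 408
Total out = 1261 mol; y_D = 408 / 1261 = 0.3236.

0.324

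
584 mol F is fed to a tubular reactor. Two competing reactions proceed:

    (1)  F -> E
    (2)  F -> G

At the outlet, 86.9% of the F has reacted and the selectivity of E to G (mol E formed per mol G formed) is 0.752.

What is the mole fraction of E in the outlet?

Conversion of F: F consumed = 0.869 × 584 = 507.5 mol = 1ξ₁ + 1ξ₂.
Selectivity: 1ξ₁ / (1ξ₂) = 0.752 → ξ₁ = 0.752 ξ₂.
Substitute: (1·0.752 + 1) ξ₂ = 507.5 → ξ₂ = 289.7 mol, ξ₁ = 217.8 mol.
Outlet amounts (n = n₀ + Σ ν·ξ):
  F: 584 − 1(217.8) − 1(289.7) = 76.5
  E: 0 + 1(217.8) = 217.8
  G: 0 + 1(289.7) = 289.7
Total out = 584 mol; y_E = 217.8 / 584 = 0.373.

0.373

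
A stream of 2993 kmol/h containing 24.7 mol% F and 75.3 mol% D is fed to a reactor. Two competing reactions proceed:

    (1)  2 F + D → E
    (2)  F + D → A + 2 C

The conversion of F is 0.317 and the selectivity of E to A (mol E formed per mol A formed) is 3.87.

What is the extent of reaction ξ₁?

ξ₁ = 104 kmol/h

Conversion of F: F consumed = 0.317 × 739.3 = 234.3 kmol/h = 2ξ₁ + 1ξ₂.
Selectivity: 1ξ₁ / (1ξ₂) = 3.87 → ξ₁ = 3.87 ξ₂.
Substitute: (2·3.87 + 1) ξ₂ = 234.3 → ξ₂ = 26.81 kmol/h, ξ₁ = 103.8 kmol/h.
Outlet amounts (n = n₀ + Σ ν·ξ):
  F: 739.3 − 2(103.8) − 1(26.81) = 504.9
  D: 2254 − 1(103.8) − 1(26.81) = 2123
  E: 0 + 1(103.8) = 103.8
  A: 0 + 1(26.81) = 26.81
  C: 0 + 2(26.81) = 53.63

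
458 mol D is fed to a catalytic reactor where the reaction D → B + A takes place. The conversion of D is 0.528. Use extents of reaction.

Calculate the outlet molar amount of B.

242 mol

D reacted = 0.528 × 458 = 241.8 mol; ν_D = −1, so ξ = 241.8/1 = 241.8 mol.
Outlet amounts (n = n₀ + ν ξ):
  D: 458 − 1(241.8) = 216.2
  B: 0 + 1(241.8) = 241.8
  A: 0 + 1(241.8) = 241.8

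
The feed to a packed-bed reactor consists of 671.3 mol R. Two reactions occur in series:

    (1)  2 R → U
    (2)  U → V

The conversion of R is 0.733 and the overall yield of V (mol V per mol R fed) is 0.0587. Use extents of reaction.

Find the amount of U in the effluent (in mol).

Conversion of R: R consumed = 2ξ₁ = 0.733 × 671.3 → ξ₁ = 246 mol.
Yield of V: 1ξ₂ / 671.3 = 0.0587 → ξ₂ = 39.41 mol.
Outlet amounts (n = n₀ + Σ ν·ξ):
  R: 671.3 − 2(246) = 179.2
  U: 0 + 1(246) − 1(39.41) = 206.6
  V: 0 + 1(39.41) = 39.41

207 mol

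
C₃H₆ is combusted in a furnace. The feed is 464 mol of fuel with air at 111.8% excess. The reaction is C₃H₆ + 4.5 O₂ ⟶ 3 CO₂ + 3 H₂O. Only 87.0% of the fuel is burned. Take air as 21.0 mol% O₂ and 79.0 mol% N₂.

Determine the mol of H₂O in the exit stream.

Stoichiometric O₂ = 4.5 × 464 = 2088 mol; O₂ fed = 2088 × 2.118 = 4422 mol.
N₂ fed = 4422 × 79/21 = 16640 mol.
Fuel reacted = 0.87 × 464 → ξ = 403.7 mol.
Outlet (n = n₀ + ν ξ):
  C₃H₆: 464 − 1(403.7) = 60.32
  O₂: 4422 − 4.5(403.7) = 2606
  N₂: 16640 (inert)
  CO₂: 0 + 3(403.7) = 1211
  H₂O: 0 + 3(403.7) = 1211

1210 mol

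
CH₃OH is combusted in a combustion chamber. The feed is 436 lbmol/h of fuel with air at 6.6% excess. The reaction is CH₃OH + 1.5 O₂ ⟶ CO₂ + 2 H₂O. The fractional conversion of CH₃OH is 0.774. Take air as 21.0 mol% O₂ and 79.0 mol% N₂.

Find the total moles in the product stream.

Stoichiometric O₂ = 1.5 × 436 = 654 lbmol/h; O₂ fed = 654 × 1.066 = 697.2 lbmol/h.
N₂ fed = 697.2 × 79/21 = 2623 lbmol/h.
Fuel reacted = 0.774 × 436 → ξ = 337.5 lbmol/h.
Outlet (n = n₀ + ν ξ):
  CH₃OH: 436 − 1(337.5) = 98.54
  O₂: 697.2 − 1.5(337.5) = 191
  N₂: 2623 (inert)
  CO₂: 0 + 1(337.5) = 337.5
  H₂O: 0 + 2(337.5) = 674.9
Total out = 98.54 + 191 + 2623 + 337.5 + 674.9 = 3925 lbmol/h.

3920 lbmol/h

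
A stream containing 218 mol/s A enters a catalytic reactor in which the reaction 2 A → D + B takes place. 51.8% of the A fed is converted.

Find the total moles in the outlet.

218 mol/s

A reacted = 0.518 × 218 = 112.9 mol/s; ν_A = −2, so ξ = 112.9/2 = 56.46 mol/s.
Outlet amounts (n = n₀ + ν ξ):
  A: 218 − 2(56.46) = 105.1
  D: 0 + 1(56.46) = 56.46
  B: 0 + 1(56.46) = 56.46
Total out = 105.1 + 56.46 + 56.46 = 218 mol/s.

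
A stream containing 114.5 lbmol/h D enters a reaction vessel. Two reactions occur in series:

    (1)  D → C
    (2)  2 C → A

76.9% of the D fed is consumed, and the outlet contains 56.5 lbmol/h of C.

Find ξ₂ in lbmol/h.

ξ₂ = 15.8 lbmol/h

Conversion of D: D consumed = 1ξ₁ = 0.769 × 114.5 → ξ₁ = 88.05 lbmol/h.
C balance: n_C = 0 + 1ξ₁ − 2ξ₂ = 56.5 → ξ₂ = (1·88.05 − 56.5)/2 = 15.78 lbmol/h.
Outlet amounts (n = n₀ + Σ ν·ξ):
  D: 114.5 − 1(88.05) = 26.45
  C: 0 + 1(88.05) − 2(15.78) = 56.5
  A: 0 + 1(15.78) = 15.78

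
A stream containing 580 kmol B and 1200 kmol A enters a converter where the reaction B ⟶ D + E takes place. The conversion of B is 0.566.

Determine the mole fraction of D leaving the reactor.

0.156

B reacted = 0.566 × 580 = 328.3 kmol; ν_B = −1, so ξ = 328.3/1 = 328.3 kmol.
Outlet amounts (n = n₀ + ν ξ):
  B: 580 − 1(328.3) = 251.7
  D: 0 + 1(328.3) = 328.3
  E: 0 + 1(328.3) = 328.3
  A: 1200 (inert)
Total out = 2108 kmol; y_D = 328.3 / 2108 = 0.1557.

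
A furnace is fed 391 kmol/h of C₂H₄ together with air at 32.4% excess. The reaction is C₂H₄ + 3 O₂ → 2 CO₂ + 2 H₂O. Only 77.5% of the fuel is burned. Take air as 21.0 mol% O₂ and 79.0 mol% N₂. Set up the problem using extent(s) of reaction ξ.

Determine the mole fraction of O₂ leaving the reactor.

Stoichiometric O₂ = 3 × 391 = 1173 kmol/h; O₂ fed = 1173 × 1.324 = 1553 kmol/h.
N₂ fed = 1553 × 79/21 = 5842 kmol/h.
Fuel reacted = 0.775 × 391 → ξ = 303 kmol/h.
Outlet (n = n₀ + ν ξ):
  C₂H₄: 391 − 1(303) = 87.97
  O₂: 1553 − 3(303) = 644
  N₂: 5842 (inert)
  CO₂: 0 + 2(303) = 606.1
  H₂O: 0 + 2(303) = 606.1
Total out = 7786 kmol/h; y_O₂ = 644 / 7786 = 0.0827.

0.0827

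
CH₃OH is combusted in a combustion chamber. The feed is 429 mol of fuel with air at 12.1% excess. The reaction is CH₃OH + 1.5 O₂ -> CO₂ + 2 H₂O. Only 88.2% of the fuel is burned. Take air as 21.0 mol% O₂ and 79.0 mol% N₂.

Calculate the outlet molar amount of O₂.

154 mol

Stoichiometric O₂ = 1.5 × 429 = 643.5 mol; O₂ fed = 643.5 × 1.121 = 721.4 mol.
N₂ fed = 721.4 × 79/21 = 2714 mol.
Fuel reacted = 0.882 × 429 → ξ = 378.4 mol.
Outlet (n = n₀ + ν ξ):
  CH₃OH: 429 − 1(378.4) = 50.62
  O₂: 721.4 − 1.5(378.4) = 153.8
  N₂: 2714 (inert)
  CO₂: 0 + 1(378.4) = 378.4
  H₂O: 0 + 2(378.4) = 756.8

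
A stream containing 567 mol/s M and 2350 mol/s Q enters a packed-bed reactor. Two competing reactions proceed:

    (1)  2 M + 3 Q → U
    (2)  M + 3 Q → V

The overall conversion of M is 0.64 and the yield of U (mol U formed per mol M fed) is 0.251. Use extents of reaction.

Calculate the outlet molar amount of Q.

1690 mol/s

Yield of U: 1ξ₁ / 567 = 0.251 → ξ₁ = 142.3 mol/s.
Conversion of M: 2ξ₁ + 1ξ₂ = 0.64 × 567 = 362.9 → ξ₂ = 78.25 mol/s.
Outlet amounts (n = n₀ + Σ ν·ξ):
  M: 567 − 2(142.3) − 1(78.25) = 204.1
  Q: 2350 − 3(142.3) − 3(78.25) = 1688
  U: 0 + 1(142.3) = 142.3
  V: 0 + 1(78.25) = 78.25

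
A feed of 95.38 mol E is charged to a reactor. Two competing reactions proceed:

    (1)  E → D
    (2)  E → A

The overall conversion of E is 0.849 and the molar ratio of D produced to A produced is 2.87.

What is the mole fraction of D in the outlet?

0.63

Conversion of E: E consumed = 0.849 × 95.38 = 80.98 mol = 1ξ₁ + 1ξ₂.
Selectivity: 1ξ₁ / (1ξ₂) = 2.87 → ξ₁ = 2.87 ξ₂.
Substitute: (1·2.87 + 1) ξ₂ = 80.98 → ξ₂ = 20.92 mol, ξ₁ = 60.05 mol.
Outlet amounts (n = n₀ + Σ ν·ξ):
  E: 95.38 − 1(60.05) − 1(20.92) = 14.4
  D: 0 + 1(60.05) = 60.05
  A: 0 + 1(20.92) = 20.92
Total out = 95.38 mol; y_D = 60.05 / 95.38 = 0.6296.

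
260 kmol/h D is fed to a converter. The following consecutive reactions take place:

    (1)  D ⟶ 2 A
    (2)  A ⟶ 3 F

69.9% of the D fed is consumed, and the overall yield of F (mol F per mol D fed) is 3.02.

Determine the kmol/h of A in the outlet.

Conversion of D: D consumed = 1ξ₁ = 0.699 × 260 → ξ₁ = 181.7 kmol/h.
Yield of F: 3ξ₂ / 260 = 3.02 → ξ₂ = 261.7 kmol/h.
Outlet amounts (n = n₀ + Σ ν·ξ):
  D: 260 − 1(181.7) = 78.26
  A: 0 + 2(181.7) − 1(261.7) = 101.7
  F: 0 + 3(261.7) = 785.2

102 kmol/h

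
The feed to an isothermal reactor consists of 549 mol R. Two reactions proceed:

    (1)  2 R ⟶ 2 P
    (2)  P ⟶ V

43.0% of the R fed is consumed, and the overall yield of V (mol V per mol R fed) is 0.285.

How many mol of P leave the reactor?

Conversion of R: R consumed = 2ξ₁ = 0.43 × 549 → ξ₁ = 118 mol.
Yield of V: 1ξ₂ / 549 = 0.285 → ξ₂ = 156.5 mol.
Outlet amounts (n = n₀ + Σ ν·ξ):
  R: 549 − 2(118) = 312.9
  P: 0 + 2(118) − 1(156.5) = 79.61
  V: 0 + 1(156.5) = 156.5

79.6 mol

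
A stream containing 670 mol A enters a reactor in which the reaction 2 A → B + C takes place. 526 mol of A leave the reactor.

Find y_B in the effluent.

0.107

For A: n = n₀ − 2ξ → 526 = 670 − 2ξ, giving ξ = 72 mol.
Outlet amounts (n = n₀ + ν ξ):
  A: 670 − 2(72) = 526
  B: 0 + 1(72) = 72
  C: 0 + 1(72) = 72
Total out = 670 mol; y_B = 72 / 670 = 0.1075.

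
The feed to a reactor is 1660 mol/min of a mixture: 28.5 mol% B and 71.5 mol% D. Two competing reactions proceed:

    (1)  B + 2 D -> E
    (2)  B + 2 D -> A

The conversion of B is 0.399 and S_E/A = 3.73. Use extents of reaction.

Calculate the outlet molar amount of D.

809 mol/min

Conversion of B: B consumed = 0.399 × 473.1 = 188.8 mol/min = 1ξ₁ + 1ξ₂.
Selectivity: 1ξ₁ / (1ξ₂) = 3.73 → ξ₁ = 3.73 ξ₂.
Substitute: (1·3.73 + 1) ξ₂ = 188.8 → ξ₂ = 39.91 mol/min, ξ₁ = 148.9 mol/min.
Outlet amounts (n = n₀ + Σ ν·ξ):
  B: 473.1 − 1(148.9) − 1(39.91) = 284.3
  D: 1187 − 2(148.9) − 2(39.91) = 809.4
  E: 0 + 1(148.9) = 148.9
  A: 0 + 1(39.91) = 39.91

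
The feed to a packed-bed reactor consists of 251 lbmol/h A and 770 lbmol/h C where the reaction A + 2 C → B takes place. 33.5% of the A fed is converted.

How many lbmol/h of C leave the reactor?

A reacted = 0.335 × 251 = 84.09 lbmol/h; ν_A = −1, so ξ = 84.09/1 = 84.09 lbmol/h.
Outlet amounts (n = n₀ + ν ξ):
  A: 251 − 1(84.09) = 166.9
  C: 770 − 2(84.09) = 601.8
  B: 0 + 1(84.09) = 84.09

602 lbmol/h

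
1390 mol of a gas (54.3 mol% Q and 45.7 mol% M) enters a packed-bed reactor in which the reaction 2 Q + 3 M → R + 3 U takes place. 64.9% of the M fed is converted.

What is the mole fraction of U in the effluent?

M reacted = 0.649 × 635.2 = 412.3 mol; ν_M = −3, so ξ = 412.3/3 = 137.4 mol.
Outlet amounts (n = n₀ + ν ξ):
  Q: 754.8 − 2(137.4) = 479.9
  M: 635.2 − 3(137.4) = 223
  R: 0 + 1(137.4) = 137.4
  U: 0 + 3(137.4) = 412.3
Total out = 1253 mol; y_U = 412.3 / 1253 = 0.3291.

0.329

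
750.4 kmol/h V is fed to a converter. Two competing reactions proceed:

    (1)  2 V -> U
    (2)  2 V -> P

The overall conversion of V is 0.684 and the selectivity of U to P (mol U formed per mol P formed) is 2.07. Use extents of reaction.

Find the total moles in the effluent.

494 kmol/h

Conversion of V: V consumed = 0.684 × 750.4 = 513.3 kmol/h = 2ξ₁ + 2ξ₂.
Selectivity: 1ξ₁ / (1ξ₂) = 2.07 → ξ₁ = 2.07 ξ₂.
Substitute: (2·2.07 + 2) ξ₂ = 513.3 → ξ₂ = 83.6 kmol/h, ξ₁ = 173 kmol/h.
Outlet amounts (n = n₀ + Σ ν·ξ):
  V: 750.4 − 2(173) − 2(83.6) = 237.1
  U: 0 + 1(173) = 173
  P: 0 + 1(83.6) = 83.6
Total out = 237.1 + 173 + 83.6 = 493.8 kmol/h.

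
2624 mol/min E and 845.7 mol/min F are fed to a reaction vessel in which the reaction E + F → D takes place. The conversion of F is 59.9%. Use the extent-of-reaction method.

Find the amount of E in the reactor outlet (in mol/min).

F reacted = 0.599 × 845.7 = 506.6 mol/min; ν_F = −1, so ξ = 506.6/1 = 506.6 mol/min.
Outlet amounts (n = n₀ + ν ξ):
  E: 2624 − 1(506.6) = 2117
  F: 845.7 − 1(506.6) = 339.1
  D: 0 + 1(506.6) = 506.6

2120 mol/min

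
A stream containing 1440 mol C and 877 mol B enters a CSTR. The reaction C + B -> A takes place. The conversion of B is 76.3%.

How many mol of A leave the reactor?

669 mol

B reacted = 0.763 × 877 = 669.2 mol; ν_B = −1, so ξ = 669.2/1 = 669.2 mol.
Outlet amounts (n = n₀ + ν ξ):
  C: 1440 − 1(669.2) = 770.8
  B: 877 − 1(669.2) = 207.8
  A: 0 + 1(669.2) = 669.2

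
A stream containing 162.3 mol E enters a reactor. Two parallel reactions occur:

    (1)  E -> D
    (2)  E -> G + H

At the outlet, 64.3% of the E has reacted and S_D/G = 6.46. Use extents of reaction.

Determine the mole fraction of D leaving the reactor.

Conversion of E: E consumed = 0.643 × 162.3 = 104.4 mol = 1ξ₁ + 1ξ₂.
Selectivity: 1ξ₁ / (1ξ₂) = 6.46 → ξ₁ = 6.46 ξ₂.
Substitute: (1·6.46 + 1) ξ₂ = 104.4 → ξ₂ = 13.99 mol, ξ₁ = 90.37 mol.
Outlet amounts (n = n₀ + Σ ν·ξ):
  E: 162.3 − 1(90.37) − 1(13.99) = 57.94
  D: 0 + 1(90.37) = 90.37
  G: 0 + 1(13.99) = 13.99
  H: 0 + 1(13.99) = 13.99
Total out = 176.3 mol; y_D = 90.37 / 176.3 = 0.5126.

0.513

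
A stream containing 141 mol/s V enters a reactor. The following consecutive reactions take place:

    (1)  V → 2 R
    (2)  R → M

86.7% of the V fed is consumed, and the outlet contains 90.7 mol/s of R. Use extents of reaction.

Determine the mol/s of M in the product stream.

Conversion of V: V consumed = 1ξ₁ = 0.867 × 141 → ξ₁ = 122.2 mol/s.
R balance: n_R = 0 + 2ξ₁ − 1ξ₂ = 90.7 → ξ₂ = (2·122.2 − 90.7)/1 = 153.8 mol/s.
Outlet amounts (n = n₀ + Σ ν·ξ):
  V: 141 − 1(122.2) = 18.75
  R: 0 + 2(122.2) − 1(153.8) = 90.7
  M: 0 + 1(153.8) = 153.8

154 mol/s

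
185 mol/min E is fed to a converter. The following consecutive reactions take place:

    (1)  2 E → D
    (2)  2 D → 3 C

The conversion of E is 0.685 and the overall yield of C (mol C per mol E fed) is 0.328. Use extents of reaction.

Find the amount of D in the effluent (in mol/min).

22.9 mol/min

Conversion of E: E consumed = 2ξ₁ = 0.685 × 185 → ξ₁ = 63.36 mol/min.
Yield of C: 3ξ₂ / 185 = 0.328 → ξ₂ = 20.23 mol/min.
Outlet amounts (n = n₀ + Σ ν·ξ):
  E: 185 − 2(63.36) = 58.27
  D: 0 + 1(63.36) − 2(20.23) = 22.91
  C: 0 + 3(20.23) = 60.68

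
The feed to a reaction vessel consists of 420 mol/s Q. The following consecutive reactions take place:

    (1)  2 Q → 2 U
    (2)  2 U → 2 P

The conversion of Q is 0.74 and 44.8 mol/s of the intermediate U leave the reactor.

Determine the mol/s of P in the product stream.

Conversion of Q: Q consumed = 2ξ₁ = 0.74 × 420 → ξ₁ = 155.4 mol/s.
U balance: n_U = 0 + 2ξ₁ − 2ξ₂ = 44.8 → ξ₂ = (2·155.4 − 44.8)/2 = 133 mol/s.
Outlet amounts (n = n₀ + Σ ν·ξ):
  Q: 420 − 2(155.4) = 109.2
  U: 0 + 2(155.4) − 2(133) = 44.8
  P: 0 + 2(133) = 266

266 mol/s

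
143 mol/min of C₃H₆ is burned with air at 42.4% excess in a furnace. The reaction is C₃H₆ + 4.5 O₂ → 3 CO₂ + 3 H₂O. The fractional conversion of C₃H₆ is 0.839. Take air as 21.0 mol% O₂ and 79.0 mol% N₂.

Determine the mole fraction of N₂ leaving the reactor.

0.755

Stoichiometric O₂ = 4.5 × 143 = 643.5 mol/min; O₂ fed = 643.5 × 1.424 = 916.3 mol/min.
N₂ fed = 916.3 × 79/21 = 3447 mol/min.
Fuel reacted = 0.839 × 143 → ξ = 120 mol/min.
Outlet (n = n₀ + ν ξ):
  C₃H₆: 143 − 1(120) = 23.02
  O₂: 916.3 − 4.5(120) = 376.4
  N₂: 3447 (inert)
  CO₂: 0 + 3(120) = 359.9
  H₂O: 0 + 3(120) = 359.9
Total out = 4567 mol/min; y_N₂ = 3447 / 4567 = 0.7549.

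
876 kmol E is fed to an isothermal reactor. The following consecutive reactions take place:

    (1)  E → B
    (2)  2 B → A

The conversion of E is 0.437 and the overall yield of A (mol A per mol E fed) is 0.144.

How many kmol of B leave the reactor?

Conversion of E: E consumed = 1ξ₁ = 0.437 × 876 → ξ₁ = 382.8 kmol.
Yield of A: 1ξ₂ / 876 = 0.144 → ξ₂ = 126.1 kmol.
Outlet amounts (n = n₀ + Σ ν·ξ):
  E: 876 − 1(382.8) = 493.2
  B: 0 + 1(382.8) − 2(126.1) = 130.5
  A: 0 + 1(126.1) = 126.1

131 kmol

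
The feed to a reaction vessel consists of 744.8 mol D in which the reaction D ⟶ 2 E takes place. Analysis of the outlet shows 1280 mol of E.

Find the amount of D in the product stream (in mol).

For E: n = n₀ + 2ξ → 1280 = 0 + 2ξ, giving ξ = 640 mol.
Outlet amounts (n = n₀ + ν ξ):
  D: 744.8 − 1(640) = 104.8
  E: 0 + 2(640) = 1280

105 mol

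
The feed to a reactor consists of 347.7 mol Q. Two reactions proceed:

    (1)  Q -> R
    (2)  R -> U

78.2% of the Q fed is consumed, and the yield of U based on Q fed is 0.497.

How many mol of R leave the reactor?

99.1 mol

Conversion of Q: Q consumed = 1ξ₁ = 0.782 × 347.7 → ξ₁ = 271.9 mol.
Yield of U: 1ξ₂ / 347.7 = 0.497 → ξ₂ = 172.8 mol.
Outlet amounts (n = n₀ + Σ ν·ξ):
  Q: 347.7 − 1(271.9) = 75.8
  R: 0 + 1(271.9) − 1(172.8) = 99.09
  U: 0 + 1(172.8) = 172.8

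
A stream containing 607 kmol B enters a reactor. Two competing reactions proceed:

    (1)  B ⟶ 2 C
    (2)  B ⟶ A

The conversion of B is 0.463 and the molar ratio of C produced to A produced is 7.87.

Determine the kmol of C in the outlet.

Conversion of B: B consumed = 0.463 × 607 = 281 kmol = 1ξ₁ + 1ξ₂.
Selectivity: 2ξ₁ / (1ξ₂) = 7.87 → ξ₁ = 3.935 ξ₂.
Substitute: (1·3.935 + 1) ξ₂ = 281 → ξ₂ = 56.95 kmol, ξ₁ = 224.1 kmol.
Outlet amounts (n = n₀ + Σ ν·ξ):
  B: 607 − 1(224.1) − 1(56.95) = 326
  C: 0 + 2(224.1) = 448.2
  A: 0 + 1(56.95) = 56.95

448 kmol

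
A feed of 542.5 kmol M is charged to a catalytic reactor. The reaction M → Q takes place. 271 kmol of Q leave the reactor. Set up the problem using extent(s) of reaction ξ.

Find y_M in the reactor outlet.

0.5

For Q: n = n₀ + 1ξ → 271 = 0 + 1ξ, giving ξ = 271 kmol.
Outlet amounts (n = n₀ + ν ξ):
  M: 542.5 − 1(271) = 271.5
  Q: 0 + 1(271) = 271
Total out = 542.5 kmol; y_M = 271.5 / 542.5 = 0.5005.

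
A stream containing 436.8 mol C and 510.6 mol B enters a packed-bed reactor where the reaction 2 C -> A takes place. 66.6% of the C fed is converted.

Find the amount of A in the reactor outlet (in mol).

145 mol

C reacted = 0.666 × 436.8 = 290.9 mol; ν_C = −2, so ξ = 290.9/2 = 145.5 mol.
Outlet amounts (n = n₀ + ν ξ):
  C: 436.8 − 2(145.5) = 145.9
  A: 0 + 1(145.5) = 145.5
  B: 510.6 (inert)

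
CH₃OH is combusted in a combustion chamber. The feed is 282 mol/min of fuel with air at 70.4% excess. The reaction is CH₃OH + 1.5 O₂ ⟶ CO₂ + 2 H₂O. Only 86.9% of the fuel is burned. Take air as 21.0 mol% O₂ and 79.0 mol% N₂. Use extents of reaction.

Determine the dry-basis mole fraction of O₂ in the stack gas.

Stoichiometric O₂ = 1.5 × 282 = 423 mol/min; O₂ fed = 423 × 1.704 = 720.8 mol/min.
N₂ fed = 720.8 × 79/21 = 2712 mol/min.
Fuel reacted = 0.869 × 282 → ξ = 245.1 mol/min.
Outlet (n = n₀ + ν ξ):
  CH₃OH: 282 − 1(245.1) = 36.94
  O₂: 720.8 − 1.5(245.1) = 353.2
  N₂: 2712 (inert)
  CO₂: 0 + 1(245.1) = 245.1
  H₂O: 0 + 2(245.1) = 490.1
Dry total = 3347 mol/min; y_O₂ (dry) = 353.2 / 3347 = 0.1055.

0.106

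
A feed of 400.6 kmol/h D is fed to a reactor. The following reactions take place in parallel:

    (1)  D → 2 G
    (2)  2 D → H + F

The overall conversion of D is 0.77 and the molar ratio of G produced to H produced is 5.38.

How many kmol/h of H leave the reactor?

65.8 kmol/h

Conversion of D: D consumed = 0.77 × 400.6 = 308.5 kmol/h = 1ξ₁ + 2ξ₂.
Selectivity: 2ξ₁ / (1ξ₂) = 5.38 → ξ₁ = 2.69 ξ₂.
Substitute: (1·2.69 + 2) ξ₂ = 308.5 → ξ₂ = 65.77 kmol/h, ξ₁ = 176.9 kmol/h.
Outlet amounts (n = n₀ + Σ ν·ξ):
  D: 400.6 − 1(176.9) − 2(65.77) = 92.14
  G: 0 + 2(176.9) = 353.8
  H: 0 + 1(65.77) = 65.77
  F: 0 + 1(65.77) = 65.77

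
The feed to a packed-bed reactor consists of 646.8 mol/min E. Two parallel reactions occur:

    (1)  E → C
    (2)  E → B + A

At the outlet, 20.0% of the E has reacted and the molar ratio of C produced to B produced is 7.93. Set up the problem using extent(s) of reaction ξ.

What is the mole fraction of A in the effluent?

0.0219

Conversion of E: E consumed = 0.2 × 646.8 = 129.4 mol/min = 1ξ₁ + 1ξ₂.
Selectivity: 1ξ₁ / (1ξ₂) = 7.93 → ξ₁ = 7.93 ξ₂.
Substitute: (1·7.93 + 1) ξ₂ = 129.4 → ξ₂ = 14.49 mol/min, ξ₁ = 114.9 mol/min.
Outlet amounts (n = n₀ + Σ ν·ξ):
  E: 646.8 − 1(114.9) − 1(14.49) = 517.4
  C: 0 + 1(114.9) = 114.9
  B: 0 + 1(14.49) = 14.49
  A: 0 + 1(14.49) = 14.49
Total out = 661.3 mol/min; y_A = 14.49 / 661.3 = 0.02191.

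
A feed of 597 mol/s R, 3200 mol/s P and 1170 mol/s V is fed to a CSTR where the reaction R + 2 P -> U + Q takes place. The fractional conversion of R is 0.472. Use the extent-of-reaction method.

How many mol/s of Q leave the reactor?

282 mol/s

R reacted = 0.472 × 597 = 281.8 mol/s; ν_R = −1, so ξ = 281.8/1 = 281.8 mol/s.
Outlet amounts (n = n₀ + ν ξ):
  R: 597 − 1(281.8) = 315.2
  P: 3200 − 2(281.8) = 2636
  U: 0 + 1(281.8) = 281.8
  Q: 0 + 1(281.8) = 281.8
  V: 1170 (inert)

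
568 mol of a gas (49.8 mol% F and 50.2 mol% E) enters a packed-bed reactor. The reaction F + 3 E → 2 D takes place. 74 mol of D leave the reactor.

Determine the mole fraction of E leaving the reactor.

For D: n = n₀ + 2ξ → 74 = 0 + 2ξ, giving ξ = 37 mol.
Outlet amounts (n = n₀ + ν ξ):
  F: 282.9 − 1(37) = 245.9
  E: 285.1 − 3(37) = 174.1
  D: 0 + 2(37) = 74
Total out = 494 mol; y_E = 174.1 / 494 = 0.3525.

0.353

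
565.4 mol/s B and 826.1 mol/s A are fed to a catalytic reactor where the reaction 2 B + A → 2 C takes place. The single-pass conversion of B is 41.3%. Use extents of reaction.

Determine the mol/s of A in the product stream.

B reacted = 0.413 × 565.4 = 233.5 mol/s; ν_B = −2, so ξ = 233.5/2 = 116.8 mol/s.
Outlet amounts (n = n₀ + ν ξ):
  B: 565.4 − 2(116.8) = 331.9
  A: 826.1 − 1(116.8) = 709.3
  C: 0 + 2(116.8) = 233.5

709 mol/s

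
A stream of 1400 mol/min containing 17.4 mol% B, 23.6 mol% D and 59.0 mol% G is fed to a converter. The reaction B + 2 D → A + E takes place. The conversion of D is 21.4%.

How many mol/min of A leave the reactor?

35.4 mol/min

D reacted = 0.214 × 330.4 = 70.71 mol/min; ν_D = −2, so ξ = 70.71/2 = 35.35 mol/min.
Outlet amounts (n = n₀ + ν ξ):
  B: 243.6 − 1(35.35) = 208.2
  D: 330.4 − 2(35.35) = 259.7
  A: 0 + 1(35.35) = 35.35
  E: 0 + 1(35.35) = 35.35
  G: 826 (inert)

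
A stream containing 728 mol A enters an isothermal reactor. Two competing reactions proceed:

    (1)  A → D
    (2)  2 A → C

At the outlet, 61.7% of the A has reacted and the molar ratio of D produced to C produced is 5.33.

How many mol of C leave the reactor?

61.3 mol

Conversion of A: A consumed = 0.617 × 728 = 449.2 mol = 1ξ₁ + 2ξ₂.
Selectivity: 1ξ₁ / (1ξ₂) = 5.33 → ξ₁ = 5.33 ξ₂.
Substitute: (1·5.33 + 2) ξ₂ = 449.2 → ξ₂ = 61.28 mol, ξ₁ = 326.6 mol.
Outlet amounts (n = n₀ + Σ ν·ξ):
  A: 728 − 1(326.6) − 2(61.28) = 278.8
  D: 0 + 1(326.6) = 326.6
  C: 0 + 1(61.28) = 61.28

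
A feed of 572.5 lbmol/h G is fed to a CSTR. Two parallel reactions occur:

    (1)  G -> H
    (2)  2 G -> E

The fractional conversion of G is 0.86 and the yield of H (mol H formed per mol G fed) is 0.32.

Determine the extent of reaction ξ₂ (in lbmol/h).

ξ₂ = 155 lbmol/h

Yield of H: 1ξ₁ / 572.5 = 0.32 → ξ₁ = 183.2 lbmol/h.
Conversion of G: 1ξ₁ + 2ξ₂ = 0.86 × 572.5 = 492.3 → ξ₂ = 154.6 lbmol/h.
Outlet amounts (n = n₀ + Σ ν·ξ):
  G: 572.5 − 1(183.2) − 2(154.6) = 80.15
  H: 0 + 1(183.2) = 183.2
  E: 0 + 1(154.6) = 154.6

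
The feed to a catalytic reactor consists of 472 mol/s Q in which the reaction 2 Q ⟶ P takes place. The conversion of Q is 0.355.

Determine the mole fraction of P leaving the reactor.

Q reacted = 0.355 × 472 = 167.6 mol/s; ν_Q = −2, so ξ = 167.6/2 = 83.78 mol/s.
Outlet amounts (n = n₀ + ν ξ):
  Q: 472 − 2(83.78) = 304.4
  P: 0 + 1(83.78) = 83.78
Total out = 388.2 mol/s; y_P = 83.78 / 388.2 = 0.2158.

0.216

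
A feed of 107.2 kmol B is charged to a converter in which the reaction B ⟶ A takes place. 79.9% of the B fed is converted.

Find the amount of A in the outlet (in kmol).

B reacted = 0.799 × 107.2 = 85.65 kmol; ν_B = −1, so ξ = 85.65/1 = 85.65 kmol.
Outlet amounts (n = n₀ + ν ξ):
  B: 107.2 − 1(85.65) = 21.55
  A: 0 + 1(85.65) = 85.65

85.7 kmol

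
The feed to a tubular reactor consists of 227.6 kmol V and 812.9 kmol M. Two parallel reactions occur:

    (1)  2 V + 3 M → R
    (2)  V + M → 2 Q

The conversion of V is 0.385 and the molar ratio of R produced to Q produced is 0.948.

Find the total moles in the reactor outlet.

Conversion of V: V consumed = 0.385 × 227.6 = 87.63 kmol = 2ξ₁ + 1ξ₂.
Selectivity: 1ξ₁ / (2ξ₂) = 0.948 → ξ₁ = 1.896 ξ₂.
Substitute: (2·1.896 + 1) ξ₂ = 87.63 → ξ₂ = 18.29 kmol, ξ₁ = 34.67 kmol.
Outlet amounts (n = n₀ + Σ ν·ξ):
  V: 227.6 − 2(34.67) − 1(18.29) = 140
  M: 812.9 − 3(34.67) − 1(18.29) = 690.6
  R: 0 + 1(34.67) = 34.67
  Q: 0 + 2(18.29) = 36.57
Total out = 140 + 690.6 + 34.67 + 36.57 = 901.8 kmol.

902 kmol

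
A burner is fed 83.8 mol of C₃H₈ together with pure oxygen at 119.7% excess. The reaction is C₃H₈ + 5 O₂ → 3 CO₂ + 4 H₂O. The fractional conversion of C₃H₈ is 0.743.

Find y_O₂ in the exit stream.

0.571

Stoichiometric O₂ = 5 × 83.8 = 419 mol; O₂ fed = 419 × 2.197 = 920.5 mol.
Fuel reacted = 0.743 × 83.8 → ξ = 62.26 mol.
Outlet (n = n₀ + ν ξ):
  C₃H₈: 83.8 − 1(62.26) = 21.54
  O₂: 920.5 − 5(62.26) = 609.2
  CO₂: 0 + 3(62.26) = 186.8
  H₂O: 0 + 4(62.26) = 249.1
Total out = 1067 mol; y_O₂ = 609.2 / 1067 = 0.5712.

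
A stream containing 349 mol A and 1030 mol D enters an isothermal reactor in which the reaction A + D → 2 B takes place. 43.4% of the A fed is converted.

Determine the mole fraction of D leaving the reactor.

0.637

A reacted = 0.434 × 349 = 151.5 mol; ν_A = −1, so ξ = 151.5/1 = 151.5 mol.
Outlet amounts (n = n₀ + ν ξ):
  A: 349 − 1(151.5) = 197.5
  D: 1030 − 1(151.5) = 878.5
  B: 0 + 2(151.5) = 302.9
Total out = 1379 mol; y_D = 878.5 / 1379 = 0.6371.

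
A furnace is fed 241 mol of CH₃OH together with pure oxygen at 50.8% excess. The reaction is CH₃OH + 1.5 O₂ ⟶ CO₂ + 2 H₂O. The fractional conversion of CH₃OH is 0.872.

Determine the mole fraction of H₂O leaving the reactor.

Stoichiometric O₂ = 1.5 × 241 = 361.5 mol; O₂ fed = 361.5 × 1.508 = 545.1 mol.
Fuel reacted = 0.872 × 241 → ξ = 210.2 mol.
Outlet (n = n₀ + ν ξ):
  CH₃OH: 241 − 1(210.2) = 30.85
  O₂: 545.1 − 1.5(210.2) = 229.9
  CO₂: 0 + 1(210.2) = 210.2
  H₂O: 0 + 2(210.2) = 420.3
Total out = 891.2 mol; y_H₂O = 420.3 / 891.2 = 0.4716.

0.472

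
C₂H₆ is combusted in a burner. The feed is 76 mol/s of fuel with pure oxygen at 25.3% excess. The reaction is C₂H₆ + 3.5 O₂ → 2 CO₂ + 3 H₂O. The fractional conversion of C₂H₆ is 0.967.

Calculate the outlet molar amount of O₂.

Stoichiometric O₂ = 3.5 × 76 = 266 mol/s; O₂ fed = 266 × 1.253 = 333.3 mol/s.
Fuel reacted = 0.967 × 76 → ξ = 73.49 mol/s.
Outlet (n = n₀ + ν ξ):
  C₂H₆: 76 − 1(73.49) = 2.508
  O₂: 333.3 − 3.5(73.49) = 76.08
  CO₂: 0 + 2(73.49) = 147
  H₂O: 0 + 3(73.49) = 220.5

76.1 mol/s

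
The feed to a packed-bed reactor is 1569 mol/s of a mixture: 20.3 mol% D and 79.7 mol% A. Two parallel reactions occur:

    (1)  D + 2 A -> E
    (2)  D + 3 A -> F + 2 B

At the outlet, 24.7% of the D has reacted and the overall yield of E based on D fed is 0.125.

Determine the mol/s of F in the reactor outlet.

38.9 mol/s

Yield of E: 1ξ₁ / 318.5 = 0.125 → ξ₁ = 39.81 mol/s.
Conversion of D: 1ξ₁ + 1ξ₂ = 0.247 × 318.5 = 78.67 → ξ₂ = 38.86 mol/s.
Outlet amounts (n = n₀ + Σ ν·ξ):
  D: 318.5 − 1(39.81) − 1(38.86) = 239.8
  A: 1250 − 2(39.81) − 3(38.86) = 1054
  E: 0 + 1(39.81) = 39.81
  F: 0 + 1(38.86) = 38.86
  B: 0 + 2(38.86) = 77.72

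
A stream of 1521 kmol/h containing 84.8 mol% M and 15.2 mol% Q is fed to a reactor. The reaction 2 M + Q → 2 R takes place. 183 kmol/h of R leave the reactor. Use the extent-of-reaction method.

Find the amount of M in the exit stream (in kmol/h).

For R: n = n₀ + 2ξ → 183 = 0 + 2ξ, giving ξ = 91.5 kmol/h.
Outlet amounts (n = n₀ + ν ξ):
  M: 1290 − 2(91.5) = 1107
  Q: 231.2 − 1(91.5) = 139.7
  R: 0 + 2(91.5) = 183

1110 kmol/h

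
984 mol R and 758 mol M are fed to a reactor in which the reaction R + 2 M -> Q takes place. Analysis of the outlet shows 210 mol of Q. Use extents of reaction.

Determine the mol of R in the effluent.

774 mol

For Q: n = n₀ + 1ξ → 210 = 0 + 1ξ, giving ξ = 210 mol.
Outlet amounts (n = n₀ + ν ξ):
  R: 984 − 1(210) = 774
  M: 758 − 2(210) = 338
  Q: 0 + 1(210) = 210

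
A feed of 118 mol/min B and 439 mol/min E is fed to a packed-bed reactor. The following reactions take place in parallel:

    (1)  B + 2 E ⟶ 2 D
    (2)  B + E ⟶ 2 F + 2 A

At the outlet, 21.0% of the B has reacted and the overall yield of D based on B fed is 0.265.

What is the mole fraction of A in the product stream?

Yield of D: 2ξ₁ / 118 = 0.265 → ξ₁ = 15.64 mol/min.
Conversion of B: 1ξ₁ + 1ξ₂ = 0.21 × 118 = 24.78 → ξ₂ = 9.145 mol/min.
Outlet amounts (n = n₀ + Σ ν·ξ):
  B: 118 − 1(15.64) − 1(9.145) = 93.22
  E: 439 − 2(15.64) − 1(9.145) = 398.6
  D: 0 + 2(15.64) = 31.27
  F: 0 + 2(9.145) = 18.29
  A: 0 + 2(9.145) = 18.29
Total out = 559.7 mol/min; y_A = 18.29 / 559.7 = 0.03268.

0.0327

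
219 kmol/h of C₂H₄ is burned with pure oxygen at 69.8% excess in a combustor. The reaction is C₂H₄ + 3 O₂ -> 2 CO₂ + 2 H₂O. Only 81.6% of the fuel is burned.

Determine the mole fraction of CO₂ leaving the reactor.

Stoichiometric O₂ = 3 × 219 = 657 kmol/h; O₂ fed = 657 × 1.698 = 1116 kmol/h.
Fuel reacted = 0.816 × 219 → ξ = 178.7 kmol/h.
Outlet (n = n₀ + ν ξ):
  C₂H₄: 219 − 1(178.7) = 40.3
  O₂: 1116 − 3(178.7) = 579.5
  CO₂: 0 + 2(178.7) = 357.4
  H₂O: 0 + 2(178.7) = 357.4
Total out = 1335 kmol/h; y_CO₂ = 357.4 / 1335 = 0.2678.

0.268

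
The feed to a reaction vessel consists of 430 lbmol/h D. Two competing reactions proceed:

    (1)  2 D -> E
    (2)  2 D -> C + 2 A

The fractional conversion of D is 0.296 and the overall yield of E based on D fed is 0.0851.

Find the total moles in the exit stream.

Yield of E: 1ξ₁ / 430 = 0.0851 → ξ₁ = 36.59 lbmol/h.
Conversion of D: 2ξ₁ + 2ξ₂ = 0.296 × 430 = 127.3 → ξ₂ = 27.05 lbmol/h.
Outlet amounts (n = n₀ + Σ ν·ξ):
  D: 430 − 2(36.59) − 2(27.05) = 302.7
  E: 0 + 1(36.59) = 36.59
  C: 0 + 1(27.05) = 27.05
  A: 0 + 2(27.05) = 54.09
Total out = 302.7 + 36.59 + 27.05 + 54.09 = 420.5 lbmol/h.

420 lbmol/h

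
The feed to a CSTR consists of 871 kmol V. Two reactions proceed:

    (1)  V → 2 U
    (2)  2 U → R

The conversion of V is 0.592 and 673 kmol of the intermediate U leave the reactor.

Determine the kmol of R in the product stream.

179 kmol

Conversion of V: V consumed = 1ξ₁ = 0.592 × 871 → ξ₁ = 515.6 kmol.
U balance: n_U = 0 + 2ξ₁ − 2ξ₂ = 673 → ξ₂ = (2·515.6 − 673)/2 = 179.1 kmol.
Outlet amounts (n = n₀ + Σ ν·ξ):
  V: 871 − 1(515.6) = 355.4
  U: 0 + 2(515.6) − 2(179.1) = 673
  R: 0 + 1(179.1) = 179.1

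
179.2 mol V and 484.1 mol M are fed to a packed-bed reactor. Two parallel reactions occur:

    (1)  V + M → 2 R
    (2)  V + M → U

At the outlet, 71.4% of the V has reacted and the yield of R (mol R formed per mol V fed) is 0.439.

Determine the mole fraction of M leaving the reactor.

Yield of R: 2ξ₁ / 179.2 = 0.439 → ξ₁ = 39.33 mol.
Conversion of V: 1ξ₁ + 1ξ₂ = 0.714 × 179.2 = 127.9 → ξ₂ = 88.61 mol.
Outlet amounts (n = n₀ + Σ ν·ξ):
  V: 179.2 − 1(39.33) − 1(88.61) = 51.25
  M: 484.1 − 1(39.33) − 1(88.61) = 356.2
  R: 0 + 2(39.33) = 78.67
  U: 0 + 1(88.61) = 88.61
Total out = 574.7 mol; y_M = 356.2 / 574.7 = 0.6197.

0.62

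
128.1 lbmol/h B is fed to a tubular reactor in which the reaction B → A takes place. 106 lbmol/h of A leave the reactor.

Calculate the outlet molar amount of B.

For A: n = n₀ + 1ξ → 106 = 0 + 1ξ, giving ξ = 106 lbmol/h.
Outlet amounts (n = n₀ + ν ξ):
  B: 128.1 − 1(106) = 22.1
  A: 0 + 1(106) = 106

22.1 lbmol/h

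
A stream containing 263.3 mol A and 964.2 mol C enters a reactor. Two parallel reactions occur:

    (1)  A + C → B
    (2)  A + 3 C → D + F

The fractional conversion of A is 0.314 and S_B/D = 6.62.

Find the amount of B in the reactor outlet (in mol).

Conversion of A: A consumed = 0.314 × 263.3 = 82.68 mol = 1ξ₁ + 1ξ₂.
Selectivity: 1ξ₁ / (1ξ₂) = 6.62 → ξ₁ = 6.62 ξ₂.
Substitute: (1·6.62 + 1) ξ₂ = 82.68 → ξ₂ = 10.85 mol, ξ₁ = 71.83 mol.
Outlet amounts (n = n₀ + Σ ν·ξ):
  A: 263.3 − 1(71.83) − 1(10.85) = 180.6
  C: 964.2 − 1(71.83) − 3(10.85) = 859.8
  B: 0 + 1(71.83) = 71.83
  D: 0 + 1(10.85) = 10.85
  F: 0 + 1(10.85) = 10.85

71.8 mol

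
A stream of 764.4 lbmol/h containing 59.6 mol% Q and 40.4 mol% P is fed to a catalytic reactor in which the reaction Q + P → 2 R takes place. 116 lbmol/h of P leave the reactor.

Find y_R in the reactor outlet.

For P: n = n₀ − 1ξ → 116 = 308.8 − 1ξ, giving ξ = 192.8 lbmol/h.
Outlet amounts (n = n₀ + ν ξ):
  Q: 455.6 − 1(192.8) = 262.8
  P: 308.8 − 1(192.8) = 116
  R: 0 + 2(192.8) = 385.6
Total out = 764.4 lbmol/h; y_R = 385.6 / 764.4 = 0.5045.

0.504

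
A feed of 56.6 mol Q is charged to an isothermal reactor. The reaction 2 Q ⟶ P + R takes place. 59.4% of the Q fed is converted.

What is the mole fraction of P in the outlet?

0.297

Q reacted = 0.594 × 56.6 = 33.62 mol; ν_Q = −2, so ξ = 33.62/2 = 16.81 mol.
Outlet amounts (n = n₀ + ν ξ):
  Q: 56.6 − 2(16.81) = 22.98
  P: 0 + 1(16.81) = 16.81
  R: 0 + 1(16.81) = 16.81
Total out = 56.6 mol; y_P = 16.81 / 56.6 = 0.297.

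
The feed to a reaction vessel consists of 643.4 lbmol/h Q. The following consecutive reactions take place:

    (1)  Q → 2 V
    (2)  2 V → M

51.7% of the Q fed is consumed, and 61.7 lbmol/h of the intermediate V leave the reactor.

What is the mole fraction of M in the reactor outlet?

0.448

Conversion of Q: Q consumed = 1ξ₁ = 0.517 × 643.4 → ξ₁ = 332.6 lbmol/h.
V balance: n_V = 0 + 2ξ₁ − 2ξ₂ = 61.7 → ξ₂ = (2·332.6 − 61.7)/2 = 301.8 lbmol/h.
Outlet amounts (n = n₀ + Σ ν·ξ):
  Q: 643.4 − 1(332.6) = 310.8
  V: 0 + 2(332.6) − 2(301.8) = 61.7
  M: 0 + 1(301.8) = 301.8
Total out = 674.2 lbmol/h; y_M = 301.8 / 674.2 = 0.4476.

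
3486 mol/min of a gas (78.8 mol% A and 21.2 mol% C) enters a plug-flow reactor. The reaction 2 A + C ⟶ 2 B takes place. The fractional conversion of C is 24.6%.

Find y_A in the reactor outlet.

0.721

C reacted = 0.246 × 739 = 181.8 mol/min; ν_C = −1, so ξ = 181.8/1 = 181.8 mol/min.
Outlet amounts (n = n₀ + ν ξ):
  A: 2747 − 2(181.8) = 2383
  C: 739 − 1(181.8) = 557.2
  B: 0 + 2(181.8) = 363.6
Total out = 3304 mol/min; y_A = 2383 / 3304 = 0.7213.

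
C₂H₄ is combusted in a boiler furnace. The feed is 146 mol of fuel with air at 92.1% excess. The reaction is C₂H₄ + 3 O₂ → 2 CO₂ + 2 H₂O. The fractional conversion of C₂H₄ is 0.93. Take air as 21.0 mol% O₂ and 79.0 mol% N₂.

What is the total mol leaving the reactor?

Stoichiometric O₂ = 3 × 146 = 438 mol; O₂ fed = 438 × 1.921 = 841.4 mol.
N₂ fed = 841.4 × 79/21 = 3165 mol.
Fuel reacted = 0.93 × 146 → ξ = 135.8 mol.
Outlet (n = n₀ + ν ξ):
  C₂H₄: 146 − 1(135.8) = 10.22
  O₂: 841.4 − 3(135.8) = 434.1
  N₂: 3165 (inert)
  CO₂: 0 + 2(135.8) = 271.6
  H₂O: 0 + 2(135.8) = 271.6
Total out = 10.22 + 434.1 + 3165 + 271.6 + 271.6 = 4153 mol.

4150 mol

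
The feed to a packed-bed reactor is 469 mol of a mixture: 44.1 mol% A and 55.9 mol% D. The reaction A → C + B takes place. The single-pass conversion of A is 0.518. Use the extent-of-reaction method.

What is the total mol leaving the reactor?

576 mol

A reacted = 0.518 × 206.8 = 107.1 mol; ν_A = −1, so ξ = 107.1/1 = 107.1 mol.
Outlet amounts (n = n₀ + ν ξ):
  A: 206.8 − 1(107.1) = 99.69
  C: 0 + 1(107.1) = 107.1
  B: 0 + 1(107.1) = 107.1
  D: 262.2 (inert)
Total out = 99.69 + 107.1 + 107.1 + 262.2 = 576.1 mol.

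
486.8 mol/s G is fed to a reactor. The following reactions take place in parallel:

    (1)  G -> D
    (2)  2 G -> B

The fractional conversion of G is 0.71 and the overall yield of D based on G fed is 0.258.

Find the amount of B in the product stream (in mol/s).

110 mol/s

Yield of D: 1ξ₁ / 486.8 = 0.258 → ξ₁ = 125.6 mol/s.
Conversion of G: 1ξ₁ + 2ξ₂ = 0.71 × 486.8 = 345.6 → ξ₂ = 110 mol/s.
Outlet amounts (n = n₀ + Σ ν·ξ):
  G: 486.8 − 1(125.6) − 2(110) = 141.2
  D: 0 + 1(125.6) = 125.6
  B: 0 + 1(110) = 110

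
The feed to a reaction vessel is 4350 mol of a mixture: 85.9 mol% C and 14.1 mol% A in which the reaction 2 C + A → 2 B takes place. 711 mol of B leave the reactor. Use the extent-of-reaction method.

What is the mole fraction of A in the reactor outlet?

0.0646

For B: n = n₀ + 2ξ → 711 = 0 + 2ξ, giving ξ = 355.5 mol.
Outlet amounts (n = n₀ + ν ξ):
  C: 3737 − 2(355.5) = 3026
  A: 613.4 − 1(355.5) = 257.9
  B: 0 + 2(355.5) = 711
Total out = 3994 mol; y_A = 257.9 / 3994 = 0.06455.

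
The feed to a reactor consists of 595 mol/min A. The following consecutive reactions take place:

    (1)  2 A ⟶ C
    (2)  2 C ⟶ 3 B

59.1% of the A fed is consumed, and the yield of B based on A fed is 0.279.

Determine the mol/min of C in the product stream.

65.2 mol/min

Conversion of A: A consumed = 2ξ₁ = 0.591 × 595 → ξ₁ = 175.8 mol/min.
Yield of B: 3ξ₂ / 595 = 0.279 → ξ₂ = 55.34 mol/min.
Outlet amounts (n = n₀ + Σ ν·ξ):
  A: 595 − 2(175.8) = 243.4
  C: 0 + 1(175.8) − 2(55.34) = 65.15
  B: 0 + 3(55.34) = 166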